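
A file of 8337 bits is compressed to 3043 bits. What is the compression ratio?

Compression ratio = Original / Compressed
= 8337 / 3043 = 2.74:1


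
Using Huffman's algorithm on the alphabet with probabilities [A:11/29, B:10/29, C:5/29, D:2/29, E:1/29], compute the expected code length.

Huffman tree construction:
Combine smallest probabilities repeatedly
Resulting codes:
  A: 0 (length 1)
  B: 11 (length 2)
  C: 101 (length 3)
  D: 1001 (length 4)
  E: 1000 (length 4)
Average length = Σ p(s) × length(s) = 2.0000 bits


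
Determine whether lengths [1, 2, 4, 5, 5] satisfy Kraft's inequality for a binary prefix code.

Kraft inequality: Σ 2^(-l_i) ≤ 1 for prefix-free code
Calculating: 2^(-1) + 2^(-2) + 2^(-4) + 2^(-5) + 2^(-5)
= 0.5 + 0.25 + 0.0625 + 0.03125 + 0.03125
= 0.8750
Since 0.8750 ≤ 1, prefix-free code exists


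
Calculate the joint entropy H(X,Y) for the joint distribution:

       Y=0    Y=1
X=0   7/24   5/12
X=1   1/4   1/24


H(X,Y) = -Σ p(x,y) log₂ p(x,y)
  p(0,0)=7/24: -0.2917 × log₂(0.2917) = 0.5185
  p(0,1)=5/12: -0.4167 × log₂(0.4167) = 0.5263
  p(1,0)=1/4: -0.2500 × log₂(0.2500) = 0.5000
  p(1,1)=1/24: -0.0417 × log₂(0.0417) = 0.1910
H(X,Y) = 1.7358 bits


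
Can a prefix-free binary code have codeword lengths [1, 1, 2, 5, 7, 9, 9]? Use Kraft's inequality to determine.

Kraft inequality: Σ 2^(-l_i) ≤ 1 for prefix-free code
Calculating: 2^(-1) + 2^(-1) + 2^(-2) + 2^(-5) + 2^(-7) + 2^(-9) + 2^(-9)
= 0.5 + 0.5 + 0.25 + 0.03125 + 0.0078125 + 0.001953125 + 0.001953125
= 1.2930
Since 1.2930 > 1, prefix-free code does not exist


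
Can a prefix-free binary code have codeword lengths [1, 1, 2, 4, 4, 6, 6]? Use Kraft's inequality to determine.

Kraft inequality: Σ 2^(-l_i) ≤ 1 for prefix-free code
Calculating: 2^(-1) + 2^(-1) + 2^(-2) + 2^(-4) + 2^(-4) + 2^(-6) + 2^(-6)
= 0.5 + 0.5 + 0.25 + 0.0625 + 0.0625 + 0.015625 + 0.015625
= 1.4062
Since 1.4062 > 1, prefix-free code does not exist


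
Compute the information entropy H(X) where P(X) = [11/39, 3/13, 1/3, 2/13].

H(X) = -Σ p(x) log₂ p(x)
  -11/39 × log₂(11/39) = 0.5150
  -3/13 × log₂(3/13) = 0.4882
  -1/3 × log₂(1/3) = 0.5283
  -2/13 × log₂(2/13) = 0.4155
H(X) = 1.9470 bits


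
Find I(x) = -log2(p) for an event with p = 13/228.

Information content I(x) = -log₂(p(x))
I = -log₂(13/228) = -log₂(0.0570)
I = 4.1325 bits


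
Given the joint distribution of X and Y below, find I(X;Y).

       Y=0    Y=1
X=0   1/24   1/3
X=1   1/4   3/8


H(X) = 0.9544, H(Y) = 0.8709, H(X,Y) = 1.7500
I(X;Y) = H(X) + H(Y) - H(X,Y) = 0.0753 bits


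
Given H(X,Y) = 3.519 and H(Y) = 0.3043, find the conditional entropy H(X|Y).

Chain rule: H(X,Y) = H(X|Y) + H(Y)
H(X|Y) = H(X,Y) - H(Y) = 3.519 - 0.3043 = 3.2147 bits


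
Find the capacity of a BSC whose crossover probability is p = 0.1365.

For BSC with error probability p:
C = 1 - H(p) where H(p) is binary entropy
H(0.1365) = -0.1365 × log₂(0.1365) - 0.8635 × log₂(0.8635)
H(p) = 0.5750
C = 1 - 0.5750 = 0.4250 bits/use


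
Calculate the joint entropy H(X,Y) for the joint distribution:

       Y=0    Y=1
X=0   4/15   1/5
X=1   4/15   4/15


H(X,Y) = -Σ p(x,y) log₂ p(x,y)
  p(0,0)=4/15: -0.2667 × log₂(0.2667) = 0.5085
  p(0,1)=1/5: -0.2000 × log₂(0.2000) = 0.4644
  p(1,0)=4/15: -0.2667 × log₂(0.2667) = 0.5085
  p(1,1)=4/15: -0.2667 × log₂(0.2667) = 0.5085
H(X,Y) = 1.9899 bits


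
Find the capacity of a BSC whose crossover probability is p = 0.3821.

For BSC with error probability p:
C = 1 - H(p) where H(p) is binary entropy
H(0.3821) = -0.3821 × log₂(0.3821) - 0.6179 × log₂(0.6179)
H(p) = 0.9595
C = 1 - 0.9595 = 0.0405 bits/use


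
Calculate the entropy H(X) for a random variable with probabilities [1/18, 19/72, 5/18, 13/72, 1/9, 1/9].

H(X) = -Σ p(x) log₂ p(x)
  -1/18 × log₂(1/18) = 0.2317
  -19/72 × log₂(19/72) = 0.5072
  -5/18 × log₂(5/18) = 0.5133
  -13/72 × log₂(13/72) = 0.4459
  -1/9 × log₂(1/9) = 0.3522
  -1/9 × log₂(1/9) = 0.3522
H(X) = 2.4025 bits


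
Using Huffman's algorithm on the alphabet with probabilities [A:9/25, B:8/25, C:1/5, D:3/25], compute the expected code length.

Huffman tree construction:
Combine smallest probabilities repeatedly
Resulting codes:
  A: 0 (length 1)
  B: 10 (length 2)
  C: 111 (length 3)
  D: 110 (length 3)
Average length = Σ p(s) × length(s) = 1.9600 bits


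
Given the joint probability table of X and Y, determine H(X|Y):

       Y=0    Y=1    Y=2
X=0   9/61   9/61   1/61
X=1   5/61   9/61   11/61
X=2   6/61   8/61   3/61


H(X|Y) = Σ_y p(y) H(X|Y=y)
  p(Y=0) = 20/61, H(X|Y=0) = 1.5395
  p(Y=1) = 26/61, H(X|Y=1) = 1.5828
  p(Y=2) = 15/61, H(X|Y=2) = 1.0530
H(X|Y) = 0.3279×1.5395 + 0.4262×1.5828 + 0.2459×1.0530 = 1.4383 bits


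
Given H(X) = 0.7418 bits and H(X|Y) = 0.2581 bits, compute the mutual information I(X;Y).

I(X;Y) = H(X) - H(X|Y)
I(X;Y) = 0.7418 - 0.2581 = 0.4837 bits


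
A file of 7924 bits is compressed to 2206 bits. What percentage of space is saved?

Space savings = (1 - Compressed/Original) × 100%
= (1 - 2206/7924) × 100%
= 72.16%


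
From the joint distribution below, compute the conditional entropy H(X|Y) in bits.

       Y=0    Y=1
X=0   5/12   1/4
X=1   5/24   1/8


H(X|Y) = Σ_y p(y) H(X|Y=y)
  p(Y=0) = 5/8, H(X|Y=0) = 0.9183
  p(Y=1) = 3/8, H(X|Y=1) = 0.9183
H(X|Y) = 0.6250×0.9183 + 0.3750×0.9183 = 0.9183 bits


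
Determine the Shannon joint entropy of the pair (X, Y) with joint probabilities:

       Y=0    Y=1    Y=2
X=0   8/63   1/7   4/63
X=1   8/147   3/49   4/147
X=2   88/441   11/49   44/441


H(X,Y) = -Σ p(x,y) log₂ p(x,y)
  p(0,0)=8/63: -0.1270 × log₂(0.1270) = 0.3781
  p(0,1)=1/7: -0.1429 × log₂(0.1429) = 0.4011
  p(0,2)=4/63: -0.0635 × log₂(0.0635) = 0.2525
  p(1,0)=8/147: -0.0544 × log₂(0.0544) = 0.2286
  p(1,1)=3/49: -0.0612 × log₂(0.0612) = 0.2467
  p(1,2)=4/147: -0.0272 × log₂(0.0272) = 0.1415
  p(2,0)=88/441: -0.1995 × log₂(0.1995) = 0.4640
  p(2,1)=11/49: -0.2245 × log₂(0.2245) = 0.4838
  p(2,2)=44/441: -0.0998 × log₂(0.0998) = 0.3318
H(X,Y) = 2.9280 bits


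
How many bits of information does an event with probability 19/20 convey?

Information content I(x) = -log₂(p(x))
I = -log₂(19/20) = -log₂(0.9500)
I = 0.0740 bits


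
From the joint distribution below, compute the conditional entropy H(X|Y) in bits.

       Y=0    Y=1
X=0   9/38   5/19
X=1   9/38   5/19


H(X|Y) = Σ_y p(y) H(X|Y=y)
  p(Y=0) = 9/19, H(X|Y=0) = 1.0000
  p(Y=1) = 10/19, H(X|Y=1) = 1.0000
H(X|Y) = 0.4737×1.0000 + 0.5263×1.0000 = 1.0000 bits


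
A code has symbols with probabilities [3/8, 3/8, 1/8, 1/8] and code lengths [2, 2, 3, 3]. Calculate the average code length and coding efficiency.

Average length L = Σ p_i × l_i = 2.2500 bits
Entropy H = 1.8113 bits
Efficiency η = H/L × 100% = 80.50%


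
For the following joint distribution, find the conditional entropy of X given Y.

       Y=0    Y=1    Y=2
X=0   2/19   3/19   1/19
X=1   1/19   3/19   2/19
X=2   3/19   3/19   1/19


H(X|Y) = Σ_y p(y) H(X|Y=y)
  p(Y=0) = 6/19, H(X|Y=0) = 1.4591
  p(Y=1) = 9/19, H(X|Y=1) = 1.5850
  p(Y=2) = 4/19, H(X|Y=2) = 1.5000
H(X|Y) = 0.3158×1.4591 + 0.4737×1.5850 + 0.2105×1.5000 = 1.5273 bits


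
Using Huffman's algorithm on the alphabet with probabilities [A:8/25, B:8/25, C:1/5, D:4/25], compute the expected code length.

Huffman tree construction:
Combine smallest probabilities repeatedly
Resulting codes:
  A: 10 (length 2)
  B: 11 (length 2)
  C: 01 (length 2)
  D: 00 (length 2)
Average length = Σ p(s) × length(s) = 2.0000 bits


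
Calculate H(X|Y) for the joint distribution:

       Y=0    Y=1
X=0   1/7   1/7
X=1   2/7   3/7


H(X|Y) = Σ_y p(y) H(X|Y=y)
  p(Y=0) = 3/7, H(X|Y=0) = 0.9183
  p(Y=1) = 4/7, H(X|Y=1) = 0.8113
H(X|Y) = 0.4286×0.9183 + 0.5714×0.8113 = 0.8571 bits


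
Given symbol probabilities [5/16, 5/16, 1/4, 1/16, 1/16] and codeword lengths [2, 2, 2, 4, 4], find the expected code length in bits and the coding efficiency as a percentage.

Average length L = Σ p_i × l_i = 2.2500 bits
Entropy H = 2.0488 bits
Efficiency η = H/L × 100% = 91.06%


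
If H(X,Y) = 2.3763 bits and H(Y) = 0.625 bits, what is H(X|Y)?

Chain rule: H(X,Y) = H(X|Y) + H(Y)
H(X|Y) = H(X,Y) - H(Y) = 2.3763 - 0.625 = 1.7513 bits


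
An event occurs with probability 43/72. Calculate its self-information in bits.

Information content I(x) = -log₂(p(x))
I = -log₂(43/72) = -log₂(0.5972)
I = 0.7437 bits


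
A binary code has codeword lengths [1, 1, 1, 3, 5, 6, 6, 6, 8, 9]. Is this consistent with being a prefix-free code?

Kraft inequality: Σ 2^(-l_i) ≤ 1 for prefix-free code
Calculating: 2^(-1) + 2^(-1) + 2^(-1) + 2^(-3) + 2^(-5) + 2^(-6) + 2^(-6) + 2^(-6) + 2^(-8) + 2^(-9)
= 0.5 + 0.5 + 0.5 + 0.125 + 0.03125 + 0.015625 + 0.015625 + 0.015625 + 0.00390625 + 0.001953125
= 1.7090
Since 1.7090 > 1, prefix-free code does not exist


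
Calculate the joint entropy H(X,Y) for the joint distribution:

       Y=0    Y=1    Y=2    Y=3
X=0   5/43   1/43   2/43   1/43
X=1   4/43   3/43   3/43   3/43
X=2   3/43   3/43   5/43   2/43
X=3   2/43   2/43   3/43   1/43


H(X,Y) = -Σ p(x,y) log₂ p(x,y)
  p(0,0)=5/43: -0.1163 × log₂(0.1163) = 0.3610
  p(0,1)=1/43: -0.0233 × log₂(0.0233) = 0.1262
  p(0,2)=2/43: -0.0465 × log₂(0.0465) = 0.2059
  p(0,3)=1/43: -0.0233 × log₂(0.0233) = 0.1262
  p(1,0)=4/43: -0.0930 × log₂(0.0930) = 0.3187
  p(1,1)=3/43: -0.0698 × log₂(0.0698) = 0.2680
  p(1,2)=3/43: -0.0698 × log₂(0.0698) = 0.2680
  p(1,3)=3/43: -0.0698 × log₂(0.0698) = 0.2680
  p(2,0)=3/43: -0.0698 × log₂(0.0698) = 0.2680
  p(2,1)=3/43: -0.0698 × log₂(0.0698) = 0.2680
  p(2,2)=5/43: -0.1163 × log₂(0.1163) = 0.3610
  p(2,3)=2/43: -0.0465 × log₂(0.0465) = 0.2059
  p(3,0)=2/43: -0.0465 × log₂(0.0465) = 0.2059
  p(3,1)=2/43: -0.0465 × log₂(0.0465) = 0.2059
  p(3,2)=3/43: -0.0698 × log₂(0.0698) = 0.2680
  p(3,3)=1/43: -0.0233 × log₂(0.0233) = 0.1262
H(X,Y) = 3.8507 bits


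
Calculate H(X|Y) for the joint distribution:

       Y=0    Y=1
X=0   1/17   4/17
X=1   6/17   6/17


H(X|Y) = Σ_y p(y) H(X|Y=y)
  p(Y=0) = 7/17, H(X|Y=0) = 0.5917
  p(Y=1) = 10/17, H(X|Y=1) = 0.9710
H(X|Y) = 0.4118×0.5917 + 0.5882×0.9710 = 0.8148 bits


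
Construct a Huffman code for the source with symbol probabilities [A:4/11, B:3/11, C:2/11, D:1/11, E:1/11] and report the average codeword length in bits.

Huffman tree construction:
Combine smallest probabilities repeatedly
Resulting codes:
  A: 11 (length 2)
  B: 10 (length 2)
  C: 00 (length 2)
  D: 010 (length 3)
  E: 011 (length 3)
Average length = Σ p(s) × length(s) = 2.1818 bits


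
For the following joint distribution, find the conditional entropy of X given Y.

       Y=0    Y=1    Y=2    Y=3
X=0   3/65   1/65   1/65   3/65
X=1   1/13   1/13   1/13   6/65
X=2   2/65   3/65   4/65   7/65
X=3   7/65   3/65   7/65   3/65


H(X|Y) = Σ_y p(y) H(X|Y=y)
  p(Y=0) = 17/65, H(X|Y=0) = 1.8512
  p(Y=1) = 12/65, H(X|Y=1) = 1.8250
  p(Y=2) = 17/65, H(X|Y=2) = 1.7780
  p(Y=3) = 19/65, H(X|Y=3) = 1.8968
H(X|Y) = 0.2615×1.8512 + 0.1846×1.8250 + 0.2615×1.7780 + 0.2923×1.8968 = 1.8406 bits


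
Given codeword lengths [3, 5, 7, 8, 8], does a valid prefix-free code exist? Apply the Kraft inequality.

Kraft inequality: Σ 2^(-l_i) ≤ 1 for prefix-free code
Calculating: 2^(-3) + 2^(-5) + 2^(-7) + 2^(-8) + 2^(-8)
= 0.125 + 0.03125 + 0.0078125 + 0.00390625 + 0.00390625
= 0.1719
Since 0.1719 ≤ 1, prefix-free code exists


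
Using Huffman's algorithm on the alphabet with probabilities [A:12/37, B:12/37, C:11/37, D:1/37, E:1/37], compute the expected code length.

Huffman tree construction:
Combine smallest probabilities repeatedly
Resulting codes:
  A: 10 (length 2)
  B: 11 (length 2)
  C: 01 (length 2)
  D: 000 (length 3)
  E: 001 (length 3)
Average length = Σ p(s) × length(s) = 2.0541 bits


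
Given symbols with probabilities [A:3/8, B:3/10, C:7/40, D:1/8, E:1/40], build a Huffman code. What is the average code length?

Huffman tree construction:
Combine smallest probabilities repeatedly
Resulting codes:
  A: 0 (length 1)
  B: 10 (length 2)
  C: 111 (length 3)
  D: 1101 (length 4)
  E: 1100 (length 4)
Average length = Σ p(s) × length(s) = 2.1000 bits


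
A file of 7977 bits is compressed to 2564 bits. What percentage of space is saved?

Space savings = (1 - Compressed/Original) × 100%
= (1 - 2564/7977) × 100%
= 67.86%


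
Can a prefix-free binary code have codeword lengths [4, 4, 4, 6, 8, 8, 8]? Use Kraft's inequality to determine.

Kraft inequality: Σ 2^(-l_i) ≤ 1 for prefix-free code
Calculating: 2^(-4) + 2^(-4) + 2^(-4) + 2^(-6) + 2^(-8) + 2^(-8) + 2^(-8)
= 0.0625 + 0.0625 + 0.0625 + 0.015625 + 0.00390625 + 0.00390625 + 0.00390625
= 0.2148
Since 0.2148 ≤ 1, prefix-free code exists


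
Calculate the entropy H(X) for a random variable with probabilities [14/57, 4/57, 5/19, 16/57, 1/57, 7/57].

H(X) = -Σ p(x) log₂ p(x)
  -14/57 × log₂(14/57) = 0.4975
  -4/57 × log₂(4/57) = 0.2690
  -5/19 × log₂(5/19) = 0.5068
  -16/57 × log₂(16/57) = 0.5145
  -1/57 × log₂(1/57) = 0.1023
  -7/57 × log₂(7/57) = 0.3716
H(X) = 2.2617 bits


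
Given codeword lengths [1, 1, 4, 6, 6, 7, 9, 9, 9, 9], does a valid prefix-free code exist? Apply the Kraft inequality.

Kraft inequality: Σ 2^(-l_i) ≤ 1 for prefix-free code
Calculating: 2^(-1) + 2^(-1) + 2^(-4) + 2^(-6) + 2^(-6) + 2^(-7) + 2^(-9) + 2^(-9) + 2^(-9) + 2^(-9)
= 0.5 + 0.5 + 0.0625 + 0.015625 + 0.015625 + 0.0078125 + 0.001953125 + 0.001953125 + 0.001953125 + 0.001953125
= 1.1094
Since 1.1094 > 1, prefix-free code does not exist


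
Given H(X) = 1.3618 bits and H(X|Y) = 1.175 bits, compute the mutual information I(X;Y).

I(X;Y) = H(X) - H(X|Y)
I(X;Y) = 1.3618 - 1.175 = 0.1868 bits


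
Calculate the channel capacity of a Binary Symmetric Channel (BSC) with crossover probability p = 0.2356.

For BSC with error probability p:
C = 1 - H(p) where H(p) is binary entropy
H(0.2356) = -0.2356 × log₂(0.2356) - 0.7644 × log₂(0.7644)
H(p) = 0.7876
C = 1 - 0.7876 = 0.2124 bits/use


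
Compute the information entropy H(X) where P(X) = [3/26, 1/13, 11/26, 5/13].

H(X) = -Σ p(x) log₂ p(x)
  -3/26 × log₂(3/26) = 0.3595
  -1/13 × log₂(1/13) = 0.2846
  -11/26 × log₂(11/26) = 0.5250
  -5/13 × log₂(5/13) = 0.5302
H(X) = 1.6994 bits


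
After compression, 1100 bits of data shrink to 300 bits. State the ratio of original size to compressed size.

Compression ratio = Original / Compressed
= 1100 / 300 = 3.67:1


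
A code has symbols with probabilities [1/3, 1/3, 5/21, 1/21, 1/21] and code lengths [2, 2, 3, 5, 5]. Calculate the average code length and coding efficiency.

Average length L = Σ p_i × l_i = 2.5238 bits
Entropy H = 1.9679 bits
Efficiency η = H/L × 100% = 77.97%


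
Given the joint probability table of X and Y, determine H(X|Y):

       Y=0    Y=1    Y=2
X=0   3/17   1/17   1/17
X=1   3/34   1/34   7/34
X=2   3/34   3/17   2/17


H(X|Y) = Σ_y p(y) H(X|Y=y)
  p(Y=0) = 6/17, H(X|Y=0) = 1.5000
  p(Y=1) = 9/34, H(X|Y=1) = 1.2244
  p(Y=2) = 13/34, H(X|Y=2) = 1.4196
H(X|Y) = 0.3529×1.5000 + 0.2647×1.2244 + 0.3824×1.4196 = 1.3963 bits


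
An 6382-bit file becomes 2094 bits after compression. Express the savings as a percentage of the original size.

Space savings = (1 - Compressed/Original) × 100%
= (1 - 2094/6382) × 100%
= 67.19%


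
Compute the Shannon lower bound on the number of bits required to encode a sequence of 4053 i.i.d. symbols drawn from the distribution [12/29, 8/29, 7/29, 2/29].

Entropy H = 1.8004 bits/symbol
Minimum bits = H × n = 1.8004 × 4053
= 7296.86 bits


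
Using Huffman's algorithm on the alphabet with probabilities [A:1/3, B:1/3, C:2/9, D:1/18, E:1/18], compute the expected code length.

Huffman tree construction:
Combine smallest probabilities repeatedly
Resulting codes:
  A: 10 (length 2)
  B: 11 (length 2)
  C: 01 (length 2)
  D: 000 (length 3)
  E: 001 (length 3)
Average length = Σ p(s) × length(s) = 2.1111 bits


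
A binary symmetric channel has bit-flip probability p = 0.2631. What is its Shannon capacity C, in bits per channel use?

For BSC with error probability p:
C = 1 - H(p) where H(p) is binary entropy
H(0.2631) = -0.2631 × log₂(0.2631) - 0.7369 × log₂(0.7369)
H(p) = 0.8314
C = 1 - 0.8314 = 0.1686 bits/use


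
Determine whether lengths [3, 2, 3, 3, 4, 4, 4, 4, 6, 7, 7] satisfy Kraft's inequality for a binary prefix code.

Kraft inequality: Σ 2^(-l_i) ≤ 1 for prefix-free code
Calculating: 2^(-3) + 2^(-2) + 2^(-3) + 2^(-3) + 2^(-4) + 2^(-4) + 2^(-4) + 2^(-4) + 2^(-6) + 2^(-7) + 2^(-7)
= 0.125 + 0.25 + 0.125 + 0.125 + 0.0625 + 0.0625 + 0.0625 + 0.0625 + 0.015625 + 0.0078125 + 0.0078125
= 0.9062
Since 0.9062 ≤ 1, prefix-free code exists


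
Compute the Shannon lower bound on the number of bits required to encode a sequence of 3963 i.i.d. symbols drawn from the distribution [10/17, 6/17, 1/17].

Entropy H = 1.2210 bits/symbol
Minimum bits = H × n = 1.2210 × 3963
= 4839.01 bits


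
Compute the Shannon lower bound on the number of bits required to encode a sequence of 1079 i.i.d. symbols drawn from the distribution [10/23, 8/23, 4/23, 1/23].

Entropy H = 1.6879 bits/symbol
Minimum bits = H × n = 1.6879 × 1079
= 1821.29 bits


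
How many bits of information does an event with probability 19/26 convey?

Information content I(x) = -log₂(p(x))
I = -log₂(19/26) = -log₂(0.7308)
I = 0.4525 bits


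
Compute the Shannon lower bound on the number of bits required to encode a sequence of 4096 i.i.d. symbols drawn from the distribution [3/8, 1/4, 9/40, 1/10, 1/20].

Entropy H = 2.0631 bits/symbol
Minimum bits = H × n = 2.0631 × 4096
= 8450.58 bits


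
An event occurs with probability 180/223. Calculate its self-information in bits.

Information content I(x) = -log₂(p(x))
I = -log₂(180/223) = -log₂(0.8072)
I = 0.3090 bits


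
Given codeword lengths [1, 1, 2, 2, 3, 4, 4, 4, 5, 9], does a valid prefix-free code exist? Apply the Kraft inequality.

Kraft inequality: Σ 2^(-l_i) ≤ 1 for prefix-free code
Calculating: 2^(-1) + 2^(-1) + 2^(-2) + 2^(-2) + 2^(-3) + 2^(-4) + 2^(-4) + 2^(-4) + 2^(-5) + 2^(-9)
= 0.5 + 0.5 + 0.25 + 0.25 + 0.125 + 0.0625 + 0.0625 + 0.0625 + 0.03125 + 0.001953125
= 1.8457
Since 1.8457 > 1, prefix-free code does not exist


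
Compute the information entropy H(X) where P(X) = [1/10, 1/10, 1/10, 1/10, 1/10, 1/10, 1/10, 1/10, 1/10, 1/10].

H(X) = -Σ p(x) log₂ p(x)
  -1/10 × log₂(1/10) = 0.3322
  -1/10 × log₂(1/10) = 0.3322
  -1/10 × log₂(1/10) = 0.3322
  -1/10 × log₂(1/10) = 0.3322
  -1/10 × log₂(1/10) = 0.3322
  -1/10 × log₂(1/10) = 0.3322
  -1/10 × log₂(1/10) = 0.3322
  -1/10 × log₂(1/10) = 0.3322
  -1/10 × log₂(1/10) = 0.3322
  -1/10 × log₂(1/10) = 0.3322
H(X) = 3.3219 bits


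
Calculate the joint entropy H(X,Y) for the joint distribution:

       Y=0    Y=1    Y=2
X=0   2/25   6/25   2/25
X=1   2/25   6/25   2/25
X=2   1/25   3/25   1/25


H(X,Y) = -Σ p(x,y) log₂ p(x,y)
  p(0,0)=2/25: -0.0800 × log₂(0.0800) = 0.2915
  p(0,1)=6/25: -0.2400 × log₂(0.2400) = 0.4941
  p(0,2)=2/25: -0.0800 × log₂(0.0800) = 0.2915
  p(1,0)=2/25: -0.0800 × log₂(0.0800) = 0.2915
  p(1,1)=6/25: -0.2400 × log₂(0.2400) = 0.4941
  p(1,2)=2/25: -0.0800 × log₂(0.0800) = 0.2915
  p(2,0)=1/25: -0.0400 × log₂(0.0400) = 0.1858
  p(2,1)=3/25: -0.1200 × log₂(0.1200) = 0.3671
  p(2,2)=1/25: -0.0400 × log₂(0.0400) = 0.1858
H(X,Y) = 2.8929 bits


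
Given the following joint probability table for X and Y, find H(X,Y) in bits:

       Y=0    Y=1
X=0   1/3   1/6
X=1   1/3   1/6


H(X,Y) = -Σ p(x,y) log₂ p(x,y)
  p(0,0)=1/3: -0.3333 × log₂(0.3333) = 0.5283
  p(0,1)=1/6: -0.1667 × log₂(0.1667) = 0.4308
  p(1,0)=1/3: -0.3333 × log₂(0.3333) = 0.5283
  p(1,1)=1/6: -0.1667 × log₂(0.1667) = 0.4308
H(X,Y) = 1.9183 bits


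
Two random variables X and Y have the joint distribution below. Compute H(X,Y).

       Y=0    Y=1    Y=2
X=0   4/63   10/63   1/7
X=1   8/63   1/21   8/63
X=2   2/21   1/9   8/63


H(X,Y) = -Σ p(x,y) log₂ p(x,y)
  p(0,0)=4/63: -0.0635 × log₂(0.0635) = 0.2525
  p(0,1)=10/63: -0.1587 × log₂(0.1587) = 0.4215
  p(0,2)=1/7: -0.1429 × log₂(0.1429) = 0.4011
  p(1,0)=8/63: -0.1270 × log₂(0.1270) = 0.3781
  p(1,1)=1/21: -0.0476 × log₂(0.0476) = 0.2092
  p(1,2)=8/63: -0.1270 × log₂(0.1270) = 0.3781
  p(2,0)=2/21: -0.0952 × log₂(0.0952) = 0.3231
  p(2,1)=1/9: -0.1111 × log₂(0.1111) = 0.3522
  p(2,2)=8/63: -0.1270 × log₂(0.1270) = 0.3781
H(X,Y) = 3.0937 bits


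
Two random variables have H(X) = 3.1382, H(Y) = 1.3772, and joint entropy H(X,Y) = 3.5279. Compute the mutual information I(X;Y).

I(X;Y) = H(X) + H(Y) - H(X,Y)
I(X;Y) = 3.1382 + 1.3772 - 3.5279 = 0.9875 bits


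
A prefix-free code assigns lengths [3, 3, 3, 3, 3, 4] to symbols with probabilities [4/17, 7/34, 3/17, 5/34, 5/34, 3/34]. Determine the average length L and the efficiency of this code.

Average length L = Σ p_i × l_i = 3.0882 bits
Entropy H = 2.5247 bits
Efficiency η = H/L × 100% = 81.75%


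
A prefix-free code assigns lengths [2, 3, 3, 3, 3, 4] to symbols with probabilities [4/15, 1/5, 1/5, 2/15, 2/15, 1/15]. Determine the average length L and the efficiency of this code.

Average length L = Σ p_i × l_i = 2.8000 bits
Entropy H = 2.4729 bits
Efficiency η = H/L × 100% = 88.32%


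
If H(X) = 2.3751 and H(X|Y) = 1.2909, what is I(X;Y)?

I(X;Y) = H(X) - H(X|Y)
I(X;Y) = 2.3751 - 1.2909 = 1.0842 bits


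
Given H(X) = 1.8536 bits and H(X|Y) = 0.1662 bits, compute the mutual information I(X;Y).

I(X;Y) = H(X) - H(X|Y)
I(X;Y) = 1.8536 - 0.1662 = 1.6874 bits


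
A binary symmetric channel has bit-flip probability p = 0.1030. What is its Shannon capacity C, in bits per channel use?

For BSC with error probability p:
C = 1 - H(p) where H(p) is binary entropy
H(0.1030) = -0.1030 × log₂(0.1030) - 0.8970 × log₂(0.8970)
H(p) = 0.4784
C = 1 - 0.4784 = 0.5216 bits/use


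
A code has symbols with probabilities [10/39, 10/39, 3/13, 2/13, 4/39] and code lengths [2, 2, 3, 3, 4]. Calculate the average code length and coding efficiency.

Average length L = Σ p_i × l_i = 2.5897 bits
Entropy H = 2.2475 bits
Efficiency η = H/L × 100% = 86.79%


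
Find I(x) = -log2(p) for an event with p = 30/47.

Information content I(x) = -log₂(p(x))
I = -log₂(30/47) = -log₂(0.6383)
I = 0.6477 bits


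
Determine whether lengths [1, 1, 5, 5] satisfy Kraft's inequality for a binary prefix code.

Kraft inequality: Σ 2^(-l_i) ≤ 1 for prefix-free code
Calculating: 2^(-1) + 2^(-1) + 2^(-5) + 2^(-5)
= 0.5 + 0.5 + 0.03125 + 0.03125
= 1.0625
Since 1.0625 > 1, prefix-free code does not exist


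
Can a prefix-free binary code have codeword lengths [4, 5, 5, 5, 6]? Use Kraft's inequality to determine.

Kraft inequality: Σ 2^(-l_i) ≤ 1 for prefix-free code
Calculating: 2^(-4) + 2^(-5) + 2^(-5) + 2^(-5) + 2^(-6)
= 0.0625 + 0.03125 + 0.03125 + 0.03125 + 0.015625
= 0.1719
Since 0.1719 ≤ 1, prefix-free code exists


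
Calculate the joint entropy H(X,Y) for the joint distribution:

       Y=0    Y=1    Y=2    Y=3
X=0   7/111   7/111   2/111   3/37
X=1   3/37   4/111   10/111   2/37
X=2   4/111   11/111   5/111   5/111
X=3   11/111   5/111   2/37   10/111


H(X,Y) = -Σ p(x,y) log₂ p(x,y)
  p(0,0)=7/111: -0.0631 × log₂(0.0631) = 0.2514
  p(0,1)=7/111: -0.0631 × log₂(0.0631) = 0.2514
  p(0,2)=2/111: -0.0180 × log₂(0.0180) = 0.1044
  p(0,3)=3/37: -0.0811 × log₂(0.0811) = 0.2939
  p(1,0)=3/37: -0.0811 × log₂(0.0811) = 0.2939
  p(1,1)=4/111: -0.0360 × log₂(0.0360) = 0.1728
  p(1,2)=10/111: -0.0901 × log₂(0.0901) = 0.3128
  p(1,3)=2/37: -0.0541 × log₂(0.0541) = 0.2275
  p(2,0)=4/111: -0.0360 × log₂(0.0360) = 0.1728
  p(2,1)=11/111: -0.0991 × log₂(0.0991) = 0.3305
  p(2,2)=5/111: -0.0450 × log₂(0.0450) = 0.2015
  p(2,3)=5/111: -0.0450 × log₂(0.0450) = 0.2015
  p(3,0)=11/111: -0.0991 × log₂(0.0991) = 0.3305
  p(3,1)=5/111: -0.0450 × log₂(0.0450) = 0.2015
  p(3,2)=2/37: -0.0541 × log₂(0.0541) = 0.2275
  p(3,3)=10/111: -0.0901 × log₂(0.0901) = 0.3128
H(X,Y) = 3.8867 bits


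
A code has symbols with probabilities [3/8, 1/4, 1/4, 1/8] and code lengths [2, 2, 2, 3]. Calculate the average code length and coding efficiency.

Average length L = Σ p_i × l_i = 2.1250 bits
Entropy H = 1.9056 bits
Efficiency η = H/L × 100% = 89.68%


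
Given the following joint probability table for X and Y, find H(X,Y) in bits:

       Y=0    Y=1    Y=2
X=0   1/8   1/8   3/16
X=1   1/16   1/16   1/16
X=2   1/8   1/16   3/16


H(X,Y) = -Σ p(x,y) log₂ p(x,y)
  p(0,0)=1/8: -0.1250 × log₂(0.1250) = 0.3750
  p(0,1)=1/8: -0.1250 × log₂(0.1250) = 0.3750
  p(0,2)=3/16: -0.1875 × log₂(0.1875) = 0.4528
  p(1,0)=1/16: -0.0625 × log₂(0.0625) = 0.2500
  p(1,1)=1/16: -0.0625 × log₂(0.0625) = 0.2500
  p(1,2)=1/16: -0.0625 × log₂(0.0625) = 0.2500
  p(2,0)=1/8: -0.1250 × log₂(0.1250) = 0.3750
  p(2,1)=1/16: -0.0625 × log₂(0.0625) = 0.2500
  p(2,2)=3/16: -0.1875 × log₂(0.1875) = 0.4528
H(X,Y) = 3.0306 bits


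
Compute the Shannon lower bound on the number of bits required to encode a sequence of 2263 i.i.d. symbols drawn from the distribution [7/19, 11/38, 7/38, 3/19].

Entropy H = 1.9185 bits/symbol
Minimum bits = H × n = 1.9185 × 2263
= 4341.58 bits


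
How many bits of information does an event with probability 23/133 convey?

Information content I(x) = -log₂(p(x))
I = -log₂(23/133) = -log₂(0.1729)
I = 2.5317 bits


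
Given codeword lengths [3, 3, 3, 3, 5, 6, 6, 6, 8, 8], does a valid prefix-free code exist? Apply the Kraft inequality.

Kraft inequality: Σ 2^(-l_i) ≤ 1 for prefix-free code
Calculating: 2^(-3) + 2^(-3) + 2^(-3) + 2^(-3) + 2^(-5) + 2^(-6) + 2^(-6) + 2^(-6) + 2^(-8) + 2^(-8)
= 0.125 + 0.125 + 0.125 + 0.125 + 0.03125 + 0.015625 + 0.015625 + 0.015625 + 0.00390625 + 0.00390625
= 0.5859
Since 0.5859 ≤ 1, prefix-free code exists


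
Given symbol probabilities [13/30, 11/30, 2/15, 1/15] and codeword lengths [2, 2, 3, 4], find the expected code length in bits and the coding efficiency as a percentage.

Average length L = Σ p_i × l_i = 2.2667 bits
Entropy H = 1.7016 bits
Efficiency η = H/L × 100% = 75.07%


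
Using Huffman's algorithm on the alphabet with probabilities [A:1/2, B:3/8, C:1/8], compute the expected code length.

Huffman tree construction:
Combine smallest probabilities repeatedly
Resulting codes:
  A: 0 (length 1)
  B: 11 (length 2)
  C: 10 (length 2)
Average length = Σ p(s) × length(s) = 1.5000 bits


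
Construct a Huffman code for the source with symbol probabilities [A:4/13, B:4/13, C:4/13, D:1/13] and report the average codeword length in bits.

Huffman tree construction:
Combine smallest probabilities repeatedly
Resulting codes:
  A: 01 (length 2)
  B: 10 (length 2)
  C: 11 (length 2)
  D: 00 (length 2)
Average length = Σ p(s) × length(s) = 2.0000 bits


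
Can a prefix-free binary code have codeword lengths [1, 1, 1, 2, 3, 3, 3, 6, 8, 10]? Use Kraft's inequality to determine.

Kraft inequality: Σ 2^(-l_i) ≤ 1 for prefix-free code
Calculating: 2^(-1) + 2^(-1) + 2^(-1) + 2^(-2) + 2^(-3) + 2^(-3) + 2^(-3) + 2^(-6) + 2^(-8) + 2^(-10)
= 0.5 + 0.5 + 0.5 + 0.25 + 0.125 + 0.125 + 0.125 + 0.015625 + 0.00390625 + 0.0009765625
= 2.1455
Since 2.1455 > 1, prefix-free code does not exist


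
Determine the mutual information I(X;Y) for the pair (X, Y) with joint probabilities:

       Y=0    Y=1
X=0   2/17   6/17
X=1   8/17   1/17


H(X) = 0.9975, H(Y) = 0.9774, H(X,Y) = 1.6457
I(X;Y) = H(X) + H(Y) - H(X,Y) = 0.3292 bits


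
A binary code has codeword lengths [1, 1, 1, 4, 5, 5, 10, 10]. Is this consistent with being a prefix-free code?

Kraft inequality: Σ 2^(-l_i) ≤ 1 for prefix-free code
Calculating: 2^(-1) + 2^(-1) + 2^(-1) + 2^(-4) + 2^(-5) + 2^(-5) + 2^(-10) + 2^(-10)
= 0.5 + 0.5 + 0.5 + 0.0625 + 0.03125 + 0.03125 + 0.0009765625 + 0.0009765625
= 1.6270
Since 1.6270 > 1, prefix-free code does not exist


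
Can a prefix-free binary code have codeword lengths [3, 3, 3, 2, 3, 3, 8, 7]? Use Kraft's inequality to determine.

Kraft inequality: Σ 2^(-l_i) ≤ 1 for prefix-free code
Calculating: 2^(-3) + 2^(-3) + 2^(-3) + 2^(-2) + 2^(-3) + 2^(-3) + 2^(-8) + 2^(-7)
= 0.125 + 0.125 + 0.125 + 0.25 + 0.125 + 0.125 + 0.00390625 + 0.0078125
= 0.8867
Since 0.8867 ≤ 1, prefix-free code exists


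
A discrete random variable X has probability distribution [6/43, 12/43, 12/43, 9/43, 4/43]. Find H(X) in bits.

H(X) = -Σ p(x) log₂ p(x)
  -6/43 × log₂(6/43) = 0.3965
  -12/43 × log₂(12/43) = 0.5139
  -12/43 × log₂(12/43) = 0.5139
  -9/43 × log₂(9/43) = 0.4723
  -4/43 × log₂(4/43) = 0.3187
H(X) = 2.2151 bits


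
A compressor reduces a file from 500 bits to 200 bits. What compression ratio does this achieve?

Compression ratio = Original / Compressed
= 500 / 200 = 2.50:1


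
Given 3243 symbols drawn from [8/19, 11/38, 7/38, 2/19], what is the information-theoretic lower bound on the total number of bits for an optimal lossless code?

Entropy H = 1.8346 bits/symbol
Minimum bits = H × n = 1.8346 × 3243
= 5949.71 bits


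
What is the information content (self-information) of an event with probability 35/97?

Information content I(x) = -log₂(p(x))
I = -log₂(35/97) = -log₂(0.3608)
I = 1.4706 bits


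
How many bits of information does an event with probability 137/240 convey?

Information content I(x) = -log₂(p(x))
I = -log₂(137/240) = -log₂(0.5708)
I = 0.8089 bits


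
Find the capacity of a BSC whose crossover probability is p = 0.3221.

For BSC with error probability p:
C = 1 - H(p) where H(p) is binary entropy
H(0.3221) = -0.3221 × log₂(0.3221) - 0.6779 × log₂(0.6779)
H(p) = 0.9067
C = 1 - 0.9067 = 0.0933 bits/use


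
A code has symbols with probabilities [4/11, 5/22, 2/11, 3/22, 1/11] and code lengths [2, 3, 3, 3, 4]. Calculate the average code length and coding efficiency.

Average length L = Σ p_i × l_i = 2.7273 bits
Entropy H = 2.1701 bits
Efficiency η = H/L × 100% = 79.57%


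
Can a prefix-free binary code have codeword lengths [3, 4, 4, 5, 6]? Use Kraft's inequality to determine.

Kraft inequality: Σ 2^(-l_i) ≤ 1 for prefix-free code
Calculating: 2^(-3) + 2^(-4) + 2^(-4) + 2^(-5) + 2^(-6)
= 0.125 + 0.0625 + 0.0625 + 0.03125 + 0.015625
= 0.2969
Since 0.2969 ≤ 1, prefix-free code exists


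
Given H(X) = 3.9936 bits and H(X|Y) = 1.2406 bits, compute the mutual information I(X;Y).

I(X;Y) = H(X) - H(X|Y)
I(X;Y) = 3.9936 - 1.2406 = 2.753 bits


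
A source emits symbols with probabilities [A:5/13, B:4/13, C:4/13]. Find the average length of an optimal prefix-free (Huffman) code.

Huffman tree construction:
Combine smallest probabilities repeatedly
Resulting codes:
  A: 0 (length 1)
  B: 10 (length 2)
  C: 11 (length 2)
Average length = Σ p(s) × length(s) = 1.6154 bits


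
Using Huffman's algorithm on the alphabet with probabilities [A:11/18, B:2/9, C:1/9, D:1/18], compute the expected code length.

Huffman tree construction:
Combine smallest probabilities repeatedly
Resulting codes:
  A: 1 (length 1)
  B: 01 (length 2)
  C: 001 (length 3)
  D: 000 (length 3)
Average length = Σ p(s) × length(s) = 1.5556 bits


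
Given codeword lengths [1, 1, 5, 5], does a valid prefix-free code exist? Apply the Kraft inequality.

Kraft inequality: Σ 2^(-l_i) ≤ 1 for prefix-free code
Calculating: 2^(-1) + 2^(-1) + 2^(-5) + 2^(-5)
= 0.5 + 0.5 + 0.03125 + 0.03125
= 1.0625
Since 1.0625 > 1, prefix-free code does not exist


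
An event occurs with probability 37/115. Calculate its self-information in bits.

Information content I(x) = -log₂(p(x))
I = -log₂(37/115) = -log₂(0.3217)
I = 1.6360 bits


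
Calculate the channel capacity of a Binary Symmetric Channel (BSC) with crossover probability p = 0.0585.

For BSC with error probability p:
C = 1 - H(p) where H(p) is binary entropy
H(0.0585) = -0.0585 × log₂(0.0585) - 0.9415 × log₂(0.9415)
H(p) = 0.3215
C = 1 - 0.3215 = 0.6785 bits/use


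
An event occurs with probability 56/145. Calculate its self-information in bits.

Information content I(x) = -log₂(p(x))
I = -log₂(56/145) = -log₂(0.3862)
I = 1.3726 bits


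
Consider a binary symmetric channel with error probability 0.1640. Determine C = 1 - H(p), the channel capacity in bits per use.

For BSC with error probability p:
C = 1 - H(p) where H(p) is binary entropy
H(0.1640) = -0.1640 × log₂(0.1640) - 0.8360 × log₂(0.8360)
H(p) = 0.6438
C = 1 - 0.6438 = 0.3562 bits/use


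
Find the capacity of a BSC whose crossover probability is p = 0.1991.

For BSC with error probability p:
C = 1 - H(p) where H(p) is binary entropy
H(0.1991) = -0.1991 × log₂(0.1991) - 0.8009 × log₂(0.8009)
H(p) = 0.7201
C = 1 - 0.7201 = 0.2799 bits/use


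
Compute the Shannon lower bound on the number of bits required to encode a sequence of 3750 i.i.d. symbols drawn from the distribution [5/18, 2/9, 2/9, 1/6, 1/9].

Entropy H = 2.2608 bits/symbol
Minimum bits = H × n = 2.2608 × 3750
= 8477.94 bits


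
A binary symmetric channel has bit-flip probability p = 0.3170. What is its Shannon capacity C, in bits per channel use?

For BSC with error probability p:
C = 1 - H(p) where H(p) is binary entropy
H(0.3170) = -0.3170 × log₂(0.3170) - 0.6830 × log₂(0.6830)
H(p) = 0.9011
C = 1 - 0.9011 = 0.0989 bits/use


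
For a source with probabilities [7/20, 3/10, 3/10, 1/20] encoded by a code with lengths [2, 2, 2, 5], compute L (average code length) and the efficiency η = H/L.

Average length L = Σ p_i × l_i = 2.1500 bits
Entropy H = 1.7884 bits
Efficiency η = H/L × 100% = 83.18%


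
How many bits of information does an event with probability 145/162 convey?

Information content I(x) = -log₂(p(x))
I = -log₂(145/162) = -log₂(0.8951)
I = 0.1599 bits


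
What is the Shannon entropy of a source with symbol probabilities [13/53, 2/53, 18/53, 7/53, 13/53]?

H(X) = -Σ p(x) log₂ p(x)
  -13/53 × log₂(13/53) = 0.4973
  -2/53 × log₂(2/53) = 0.1784
  -18/53 × log₂(18/53) = 0.5291
  -7/53 × log₂(7/53) = 0.3857
  -13/53 × log₂(13/53) = 0.4973
H(X) = 2.0879 bits


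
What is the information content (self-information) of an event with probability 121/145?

Information content I(x) = -log₂(p(x))
I = -log₂(121/145) = -log₂(0.8345)
I = 0.2610 bits


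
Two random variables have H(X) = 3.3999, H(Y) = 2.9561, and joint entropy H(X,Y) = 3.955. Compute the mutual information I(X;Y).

I(X;Y) = H(X) + H(Y) - H(X,Y)
I(X;Y) = 3.3999 + 2.9561 - 3.955 = 2.401 bits


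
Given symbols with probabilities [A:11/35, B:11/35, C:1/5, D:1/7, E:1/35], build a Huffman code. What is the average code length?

Huffman tree construction:
Combine smallest probabilities repeatedly
Resulting codes:
  A: 10 (length 2)
  B: 11 (length 2)
  C: 01 (length 2)
  D: 001 (length 3)
  E: 000 (length 3)
Average length = Σ p(s) × length(s) = 2.1714 bits


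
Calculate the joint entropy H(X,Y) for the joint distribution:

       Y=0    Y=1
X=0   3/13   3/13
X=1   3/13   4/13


H(X,Y) = -Σ p(x,y) log₂ p(x,y)
  p(0,0)=3/13: -0.2308 × log₂(0.2308) = 0.4882
  p(0,1)=3/13: -0.2308 × log₂(0.2308) = 0.4882
  p(1,0)=3/13: -0.2308 × log₂(0.2308) = 0.4882
  p(1,1)=4/13: -0.3077 × log₂(0.3077) = 0.5232
H(X,Y) = 1.9878 bits


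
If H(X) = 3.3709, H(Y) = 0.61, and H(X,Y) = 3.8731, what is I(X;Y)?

I(X;Y) = H(X) + H(Y) - H(X,Y)
I(X;Y) = 3.3709 + 0.61 - 3.8731 = 0.1078 bits


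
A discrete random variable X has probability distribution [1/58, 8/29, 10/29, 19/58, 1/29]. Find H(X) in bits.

H(X) = -Σ p(x) log₂ p(x)
  -1/58 × log₂(1/58) = 0.1010
  -8/29 × log₂(8/29) = 0.5125
  -10/29 × log₂(10/29) = 0.5297
  -19/58 × log₂(19/58) = 0.5274
  -1/29 × log₂(1/29) = 0.1675
H(X) = 1.8382 bits


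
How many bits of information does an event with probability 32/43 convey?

Information content I(x) = -log₂(p(x))
I = -log₂(32/43) = -log₂(0.7442)
I = 0.4263 bits


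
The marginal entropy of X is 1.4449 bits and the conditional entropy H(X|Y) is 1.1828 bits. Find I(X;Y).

I(X;Y) = H(X) - H(X|Y)
I(X;Y) = 1.4449 - 1.1828 = 0.2621 bits


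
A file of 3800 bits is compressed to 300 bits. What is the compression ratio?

Compression ratio = Original / Compressed
= 3800 / 300 = 12.67:1


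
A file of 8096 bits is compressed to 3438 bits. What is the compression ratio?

Compression ratio = Original / Compressed
= 8096 / 3438 = 2.35:1


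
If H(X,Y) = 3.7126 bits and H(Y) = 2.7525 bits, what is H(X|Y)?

Chain rule: H(X,Y) = H(X|Y) + H(Y)
H(X|Y) = H(X,Y) - H(Y) = 3.7126 - 2.7525 = 0.9601 bits


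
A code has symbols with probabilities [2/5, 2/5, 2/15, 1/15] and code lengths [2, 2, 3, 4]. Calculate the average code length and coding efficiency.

Average length L = Σ p_i × l_i = 2.2667 bits
Entropy H = 1.7056 bits
Efficiency η = H/L × 100% = 75.25%


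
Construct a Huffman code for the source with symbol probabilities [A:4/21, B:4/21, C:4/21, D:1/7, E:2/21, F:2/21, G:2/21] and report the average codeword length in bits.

Huffman tree construction:
Combine smallest probabilities repeatedly
Resulting codes:
  A: 110 (length 3)
  B: 111 (length 3)
  C: 00 (length 2)
  D: 101 (length 3)
  E: 010 (length 3)
  F: 011 (length 3)
  G: 100 (length 3)
Average length = Σ p(s) × length(s) = 2.8095 bits


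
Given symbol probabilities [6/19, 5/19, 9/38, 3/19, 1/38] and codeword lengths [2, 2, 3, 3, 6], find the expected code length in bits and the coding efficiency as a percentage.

Average length L = Σ p_i × l_i = 2.5000 bits
Entropy H = 2.0827 bits
Efficiency η = H/L × 100% = 83.31%


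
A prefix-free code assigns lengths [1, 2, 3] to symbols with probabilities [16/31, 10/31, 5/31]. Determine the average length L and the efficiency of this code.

Average length L = Σ p_i × l_i = 1.6452 bits
Entropy H = 1.4436 bits
Efficiency η = H/L × 100% = 87.75%


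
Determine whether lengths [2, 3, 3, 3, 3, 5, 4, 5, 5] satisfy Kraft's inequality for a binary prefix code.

Kraft inequality: Σ 2^(-l_i) ≤ 1 for prefix-free code
Calculating: 2^(-2) + 2^(-3) + 2^(-3) + 2^(-3) + 2^(-3) + 2^(-5) + 2^(-4) + 2^(-5) + 2^(-5)
= 0.25 + 0.125 + 0.125 + 0.125 + 0.125 + 0.03125 + 0.0625 + 0.03125 + 0.03125
= 0.9062
Since 0.9062 ≤ 1, prefix-free code exists


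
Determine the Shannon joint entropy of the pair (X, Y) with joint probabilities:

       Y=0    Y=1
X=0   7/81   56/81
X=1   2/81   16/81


H(X,Y) = -Σ p(x,y) log₂ p(x,y)
  p(0,0)=7/81: -0.0864 × log₂(0.0864) = 0.3053
  p(0,1)=56/81: -0.6914 × log₂(0.6914) = 0.3681
  p(1,0)=2/81: -0.0247 × log₂(0.0247) = 0.1318
  p(1,1)=16/81: -0.1975 × log₂(0.1975) = 0.4622
H(X,Y) = 1.2675 bits


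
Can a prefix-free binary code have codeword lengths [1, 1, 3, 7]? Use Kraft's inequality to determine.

Kraft inequality: Σ 2^(-l_i) ≤ 1 for prefix-free code
Calculating: 2^(-1) + 2^(-1) + 2^(-3) + 2^(-7)
= 0.5 + 0.5 + 0.125 + 0.0078125
= 1.1328
Since 1.1328 > 1, prefix-free code does not exist


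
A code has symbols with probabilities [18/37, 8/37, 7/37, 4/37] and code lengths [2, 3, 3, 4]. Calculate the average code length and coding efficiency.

Average length L = Σ p_i × l_i = 2.6216 bits
Entropy H = 1.7849 bits
Efficiency η = H/L × 100% = 68.08%


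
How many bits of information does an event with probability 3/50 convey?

Information content I(x) = -log₂(p(x))
I = -log₂(3/50) = -log₂(0.0600)
I = 4.0589 bits


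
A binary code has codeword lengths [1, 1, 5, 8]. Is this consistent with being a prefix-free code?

Kraft inequality: Σ 2^(-l_i) ≤ 1 for prefix-free code
Calculating: 2^(-1) + 2^(-1) + 2^(-5) + 2^(-8)
= 0.5 + 0.5 + 0.03125 + 0.00390625
= 1.0352
Since 1.0352 > 1, prefix-free code does not exist
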